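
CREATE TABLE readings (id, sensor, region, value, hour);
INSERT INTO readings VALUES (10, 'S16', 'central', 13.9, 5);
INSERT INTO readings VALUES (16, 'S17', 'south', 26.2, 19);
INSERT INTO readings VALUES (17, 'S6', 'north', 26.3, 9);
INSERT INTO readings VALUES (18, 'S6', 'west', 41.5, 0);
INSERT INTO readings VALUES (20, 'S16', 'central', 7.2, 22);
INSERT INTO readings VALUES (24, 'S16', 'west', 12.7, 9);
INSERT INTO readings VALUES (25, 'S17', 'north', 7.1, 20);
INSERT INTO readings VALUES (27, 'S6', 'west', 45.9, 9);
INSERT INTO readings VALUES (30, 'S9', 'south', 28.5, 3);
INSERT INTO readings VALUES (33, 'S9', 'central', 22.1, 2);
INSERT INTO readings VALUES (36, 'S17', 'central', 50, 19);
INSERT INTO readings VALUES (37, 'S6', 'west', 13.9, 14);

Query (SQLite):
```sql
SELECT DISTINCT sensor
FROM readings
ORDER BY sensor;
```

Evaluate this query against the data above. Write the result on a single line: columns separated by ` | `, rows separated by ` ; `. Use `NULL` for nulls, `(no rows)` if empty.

S16 ; S17 ; S6 ; S9

Collect distinct sensor values from readings.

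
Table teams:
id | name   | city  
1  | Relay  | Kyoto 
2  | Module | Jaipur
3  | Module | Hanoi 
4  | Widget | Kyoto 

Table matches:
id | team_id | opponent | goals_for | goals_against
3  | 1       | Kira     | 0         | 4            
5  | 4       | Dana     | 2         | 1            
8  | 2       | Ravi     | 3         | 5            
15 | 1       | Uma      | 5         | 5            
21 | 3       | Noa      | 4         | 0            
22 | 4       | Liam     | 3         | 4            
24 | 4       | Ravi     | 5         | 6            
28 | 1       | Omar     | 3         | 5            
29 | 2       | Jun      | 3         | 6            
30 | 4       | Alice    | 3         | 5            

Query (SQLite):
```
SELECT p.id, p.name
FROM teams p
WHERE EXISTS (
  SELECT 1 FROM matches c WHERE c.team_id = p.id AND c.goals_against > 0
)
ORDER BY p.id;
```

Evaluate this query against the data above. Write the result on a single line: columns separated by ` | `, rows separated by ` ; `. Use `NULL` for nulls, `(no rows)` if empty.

For each teams row, check whether any matches with matching team_id has goals_against > 0.
Keep rows where that is true.

1 | Relay ; 2 | Module ; 4 | Widget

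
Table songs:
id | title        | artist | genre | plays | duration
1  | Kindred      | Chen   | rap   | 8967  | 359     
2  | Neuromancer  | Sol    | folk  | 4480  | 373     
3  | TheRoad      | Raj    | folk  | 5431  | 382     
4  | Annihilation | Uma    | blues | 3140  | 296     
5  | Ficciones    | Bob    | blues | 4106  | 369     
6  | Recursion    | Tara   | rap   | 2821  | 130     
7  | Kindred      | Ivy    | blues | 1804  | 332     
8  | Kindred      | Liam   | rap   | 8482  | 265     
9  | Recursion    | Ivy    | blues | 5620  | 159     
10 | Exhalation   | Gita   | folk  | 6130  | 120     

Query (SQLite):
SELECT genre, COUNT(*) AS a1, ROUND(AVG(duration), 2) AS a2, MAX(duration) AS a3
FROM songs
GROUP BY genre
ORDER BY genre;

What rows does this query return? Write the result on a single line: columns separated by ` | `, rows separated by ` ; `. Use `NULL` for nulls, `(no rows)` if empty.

Group songs by genre.
Per group compute: COUNT(*), ROUND(AVG(duration), 2), MAX(duration).
  blues: ids {4, 5, 7, 9} → COUNT(*)=4, ROUND(AVG(duration), 2)=289, MAX(duration)=369
  folk: ids {2, 3, 10} → COUNT(*)=3, ROUND(AVG(duration), 2)=291.67, MAX(duration)=382
  rap: ids {1, 6, 8} → COUNT(*)=3, ROUND(AVG(duration), 2)=251.33, MAX(duration)=359

blues | 4 | 289 | 369 ; folk | 3 | 291.67 | 382 ; rap | 3 | 251.33 | 359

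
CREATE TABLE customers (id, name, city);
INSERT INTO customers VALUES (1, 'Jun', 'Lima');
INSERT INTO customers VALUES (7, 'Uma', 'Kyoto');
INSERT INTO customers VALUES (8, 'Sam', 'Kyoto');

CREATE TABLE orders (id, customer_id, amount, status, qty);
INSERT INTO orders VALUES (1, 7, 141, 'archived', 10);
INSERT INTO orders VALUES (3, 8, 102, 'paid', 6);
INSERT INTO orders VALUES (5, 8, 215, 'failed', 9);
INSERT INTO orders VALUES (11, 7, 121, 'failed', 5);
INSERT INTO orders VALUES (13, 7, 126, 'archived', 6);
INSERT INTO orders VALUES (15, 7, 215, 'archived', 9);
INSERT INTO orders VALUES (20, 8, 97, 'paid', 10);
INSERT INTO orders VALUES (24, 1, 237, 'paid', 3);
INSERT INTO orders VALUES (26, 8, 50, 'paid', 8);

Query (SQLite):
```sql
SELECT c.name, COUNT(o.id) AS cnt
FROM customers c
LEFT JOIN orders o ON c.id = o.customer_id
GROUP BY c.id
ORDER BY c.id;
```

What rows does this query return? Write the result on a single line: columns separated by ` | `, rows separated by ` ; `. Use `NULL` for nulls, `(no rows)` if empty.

LEFT JOIN keeps every customers row; unmatched ones get NULL for orders columns.
Group by customers.id and compute COUNT(o.id). COUNT(col) of an all-NULL group is 0.
  1: ids {24} → COUNT(o.id)=1
  7: ids {1, 11, 13, 15} → COUNT(o.id)=4
  8: ids {3, 5, 20, 26} → COUNT(o.id)=4

Jun | 1 ; Uma | 4 ; Sam | 4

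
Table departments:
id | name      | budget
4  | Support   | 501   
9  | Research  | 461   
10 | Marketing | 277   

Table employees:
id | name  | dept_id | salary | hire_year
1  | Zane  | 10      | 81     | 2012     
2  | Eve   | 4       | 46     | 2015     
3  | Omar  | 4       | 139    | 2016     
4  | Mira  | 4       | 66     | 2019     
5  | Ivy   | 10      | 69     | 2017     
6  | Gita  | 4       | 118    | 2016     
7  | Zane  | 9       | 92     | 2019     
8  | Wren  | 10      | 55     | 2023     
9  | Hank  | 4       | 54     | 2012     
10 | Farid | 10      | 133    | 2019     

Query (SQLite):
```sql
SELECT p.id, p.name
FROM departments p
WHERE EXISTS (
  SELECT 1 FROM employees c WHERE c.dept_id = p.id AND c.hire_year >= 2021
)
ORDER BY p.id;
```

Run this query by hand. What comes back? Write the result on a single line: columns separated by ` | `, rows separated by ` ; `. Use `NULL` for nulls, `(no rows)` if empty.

For each departments row, check whether any employees with matching dept_id has hire_year >= 2021.
Keep rows where that is true.

10 | Marketing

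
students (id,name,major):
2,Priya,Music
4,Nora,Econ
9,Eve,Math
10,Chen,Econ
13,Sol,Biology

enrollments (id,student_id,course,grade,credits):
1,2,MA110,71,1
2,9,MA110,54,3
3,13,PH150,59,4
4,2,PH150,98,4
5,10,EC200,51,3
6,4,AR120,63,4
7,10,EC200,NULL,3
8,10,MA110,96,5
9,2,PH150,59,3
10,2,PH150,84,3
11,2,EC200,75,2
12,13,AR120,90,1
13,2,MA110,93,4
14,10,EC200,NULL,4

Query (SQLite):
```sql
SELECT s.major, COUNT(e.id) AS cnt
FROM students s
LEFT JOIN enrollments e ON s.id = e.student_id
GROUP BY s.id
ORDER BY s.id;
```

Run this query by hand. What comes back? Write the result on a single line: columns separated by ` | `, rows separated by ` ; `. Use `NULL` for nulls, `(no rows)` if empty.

LEFT JOIN keeps every students row; unmatched ones get NULL for enrollments columns.
Group by students.id and compute COUNT(e.id). COUNT(col) of an all-NULL group is 0.
  2: ids {1, 4, 9, 10, 11, 13} → COUNT(e.id)=6
  4: ids {6} → COUNT(e.id)=1
  9: ids {2} → COUNT(e.id)=1
  10: ids {5, 7, 8, 14} → COUNT(e.id)=4
  13: ids {3, 12} → COUNT(e.id)=2

Music | 6 ; Econ | 1 ; Math | 1 ; Econ | 4 ; Biology | 2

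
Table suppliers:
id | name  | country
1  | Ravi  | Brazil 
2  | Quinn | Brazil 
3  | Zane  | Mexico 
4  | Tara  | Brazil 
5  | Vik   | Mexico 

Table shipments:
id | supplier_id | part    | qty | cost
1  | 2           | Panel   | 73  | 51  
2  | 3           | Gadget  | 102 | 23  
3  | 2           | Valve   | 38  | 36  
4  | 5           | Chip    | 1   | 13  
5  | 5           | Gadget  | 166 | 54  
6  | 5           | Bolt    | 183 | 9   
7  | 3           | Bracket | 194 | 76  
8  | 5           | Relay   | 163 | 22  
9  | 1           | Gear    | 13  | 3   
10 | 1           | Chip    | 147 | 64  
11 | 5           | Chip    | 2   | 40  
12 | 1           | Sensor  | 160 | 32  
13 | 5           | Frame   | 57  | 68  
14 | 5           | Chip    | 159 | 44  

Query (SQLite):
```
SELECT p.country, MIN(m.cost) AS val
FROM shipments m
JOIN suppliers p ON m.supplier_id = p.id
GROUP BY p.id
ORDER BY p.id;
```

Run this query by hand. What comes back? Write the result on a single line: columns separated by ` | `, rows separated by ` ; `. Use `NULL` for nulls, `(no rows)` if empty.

Brazil | 3 ; Brazil | 36 ; Mexico | 23 ; Mexico | 9

Join each shipments row to its suppliers via supplier_id.
Group joined rows by suppliers.id; compute MIN(m.cost) per group.
  1: ids {9, 10, 12} → MIN(m.cost)=3
  2: ids {1, 3} → MIN(m.cost)=36
  3: ids {2, 7} → MIN(m.cost)=23
  5: ids {4, 5, 6, 8, 11, 13, 14} → MIN(m.cost)=9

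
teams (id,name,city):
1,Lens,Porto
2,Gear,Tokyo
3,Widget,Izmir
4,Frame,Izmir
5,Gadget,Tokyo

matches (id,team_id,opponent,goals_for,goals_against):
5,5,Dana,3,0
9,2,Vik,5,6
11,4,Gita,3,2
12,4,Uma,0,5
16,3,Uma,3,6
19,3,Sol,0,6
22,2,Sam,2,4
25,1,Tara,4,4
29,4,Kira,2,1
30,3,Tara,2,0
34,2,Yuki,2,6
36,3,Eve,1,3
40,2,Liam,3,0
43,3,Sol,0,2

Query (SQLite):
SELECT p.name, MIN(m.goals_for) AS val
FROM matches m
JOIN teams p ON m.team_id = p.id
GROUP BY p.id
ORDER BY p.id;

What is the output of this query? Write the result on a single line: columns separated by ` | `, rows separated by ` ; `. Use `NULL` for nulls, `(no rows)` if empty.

Join each matches row to its teams via team_id.
Group joined rows by teams.id; compute MIN(m.goals_for) per group.
  1: ids {25} → MIN(m.goals_for)=4
  2: ids {9, 22, 34, 40} → MIN(m.goals_for)=2
  3: ids {16, 19, 30, 36, 43} → MIN(m.goals_for)=0
  4: ids {11, 12, 29} → MIN(m.goals_for)=0
  5: ids {5} → MIN(m.goals_for)=3

Lens | 4 ; Gear | 2 ; Widget | 0 ; Frame | 0 ; Gadget | 3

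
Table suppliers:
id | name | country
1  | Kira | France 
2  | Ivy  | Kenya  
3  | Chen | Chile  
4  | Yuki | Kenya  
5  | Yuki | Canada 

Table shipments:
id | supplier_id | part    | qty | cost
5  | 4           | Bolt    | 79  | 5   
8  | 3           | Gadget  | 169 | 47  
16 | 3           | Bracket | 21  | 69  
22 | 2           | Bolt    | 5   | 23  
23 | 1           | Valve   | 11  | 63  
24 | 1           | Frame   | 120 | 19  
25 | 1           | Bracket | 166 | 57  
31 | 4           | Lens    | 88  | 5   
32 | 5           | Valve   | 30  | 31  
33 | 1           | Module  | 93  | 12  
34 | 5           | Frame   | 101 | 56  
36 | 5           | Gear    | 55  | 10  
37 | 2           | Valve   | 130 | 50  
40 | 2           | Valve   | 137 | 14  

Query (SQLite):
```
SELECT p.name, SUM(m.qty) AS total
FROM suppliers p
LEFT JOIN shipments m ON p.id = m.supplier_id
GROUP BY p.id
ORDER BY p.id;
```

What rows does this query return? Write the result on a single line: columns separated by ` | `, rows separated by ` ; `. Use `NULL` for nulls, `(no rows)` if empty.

Kira | 390 ; Ivy | 272 ; Chen | 190 ; Yuki | 167 ; Yuki | 186

LEFT JOIN keeps every suppliers row; unmatched ones get NULL for shipments columns.
Group by suppliers.id and compute SUM(m.qty). SUM over an all-NULL group is NULL.
  1: ids {23, 24, 25, 33} → SUM(m.qty)=390
  2: ids {22, 37, 40} → SUM(m.qty)=272
  3: ids {8, 16} → SUM(m.qty)=190
  4: ids {5, 31} → SUM(m.qty)=167
  5: ids {32, 34, 36} → SUM(m.qty)=186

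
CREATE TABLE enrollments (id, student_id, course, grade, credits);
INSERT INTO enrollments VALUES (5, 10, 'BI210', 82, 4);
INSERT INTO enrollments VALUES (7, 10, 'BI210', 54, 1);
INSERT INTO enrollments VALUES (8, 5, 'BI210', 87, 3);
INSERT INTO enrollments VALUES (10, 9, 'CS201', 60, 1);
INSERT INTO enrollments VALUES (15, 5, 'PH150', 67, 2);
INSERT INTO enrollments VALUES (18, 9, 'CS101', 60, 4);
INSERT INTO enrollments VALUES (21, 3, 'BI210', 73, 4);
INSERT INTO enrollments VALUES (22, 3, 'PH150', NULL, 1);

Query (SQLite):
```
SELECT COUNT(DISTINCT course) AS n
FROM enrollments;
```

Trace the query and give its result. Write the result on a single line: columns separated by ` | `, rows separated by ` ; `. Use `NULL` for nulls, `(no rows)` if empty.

4

Count distinct non-NULL course values.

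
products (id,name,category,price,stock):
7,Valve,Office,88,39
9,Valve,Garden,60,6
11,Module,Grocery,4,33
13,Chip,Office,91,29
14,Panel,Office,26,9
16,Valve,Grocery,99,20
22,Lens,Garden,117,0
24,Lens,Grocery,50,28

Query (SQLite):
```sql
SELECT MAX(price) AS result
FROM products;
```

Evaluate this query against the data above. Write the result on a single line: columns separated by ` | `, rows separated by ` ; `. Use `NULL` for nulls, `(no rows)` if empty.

All price values: [88, 60, 4, 91, 26, 99, 117, 50].
MAX of non-NULL values = 117.

117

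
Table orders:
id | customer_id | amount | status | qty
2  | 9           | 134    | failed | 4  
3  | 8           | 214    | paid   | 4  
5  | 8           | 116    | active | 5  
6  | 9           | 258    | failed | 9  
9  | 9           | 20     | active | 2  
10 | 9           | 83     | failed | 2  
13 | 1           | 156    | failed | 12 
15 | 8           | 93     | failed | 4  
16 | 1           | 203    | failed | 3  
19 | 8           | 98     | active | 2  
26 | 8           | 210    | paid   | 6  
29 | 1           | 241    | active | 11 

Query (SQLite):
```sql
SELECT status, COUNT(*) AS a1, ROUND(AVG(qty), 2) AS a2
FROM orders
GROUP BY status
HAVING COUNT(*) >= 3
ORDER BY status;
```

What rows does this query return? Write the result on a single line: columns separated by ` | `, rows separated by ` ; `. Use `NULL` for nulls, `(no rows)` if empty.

active | 4 | 5 ; failed | 6 | 5.67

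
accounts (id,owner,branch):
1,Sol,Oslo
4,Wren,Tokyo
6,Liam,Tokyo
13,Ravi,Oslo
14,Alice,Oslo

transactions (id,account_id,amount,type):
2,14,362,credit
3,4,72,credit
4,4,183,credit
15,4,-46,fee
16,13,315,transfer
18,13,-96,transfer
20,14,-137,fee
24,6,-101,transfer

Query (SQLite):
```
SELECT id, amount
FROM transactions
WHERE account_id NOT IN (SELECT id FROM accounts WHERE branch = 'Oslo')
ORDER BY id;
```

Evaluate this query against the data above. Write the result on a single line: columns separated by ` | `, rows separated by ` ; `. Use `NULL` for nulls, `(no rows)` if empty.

Inner query: accounts.id where branch = 'Oslo'.
Outer: keep transactions rows whose account_id is not in that set.
Inner query → {1, 13, 14}

3 | 72 ; 4 | 183 ; 15 | -46 ; 24 | -101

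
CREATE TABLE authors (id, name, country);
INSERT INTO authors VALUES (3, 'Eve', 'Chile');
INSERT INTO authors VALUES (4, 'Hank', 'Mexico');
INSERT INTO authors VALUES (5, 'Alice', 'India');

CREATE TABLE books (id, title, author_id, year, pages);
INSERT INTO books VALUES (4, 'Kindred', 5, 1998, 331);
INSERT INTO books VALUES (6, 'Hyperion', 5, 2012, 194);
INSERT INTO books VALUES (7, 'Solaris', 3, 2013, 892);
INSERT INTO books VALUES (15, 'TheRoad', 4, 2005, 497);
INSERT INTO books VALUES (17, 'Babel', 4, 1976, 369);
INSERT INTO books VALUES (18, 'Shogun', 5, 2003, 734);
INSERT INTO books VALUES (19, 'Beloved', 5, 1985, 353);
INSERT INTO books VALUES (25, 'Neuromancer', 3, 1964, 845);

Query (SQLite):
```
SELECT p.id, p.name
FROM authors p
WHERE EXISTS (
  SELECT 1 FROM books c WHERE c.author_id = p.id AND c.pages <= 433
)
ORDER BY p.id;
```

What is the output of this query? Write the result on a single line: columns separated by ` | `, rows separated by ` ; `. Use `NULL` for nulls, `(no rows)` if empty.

For each authors row, check whether any books with matching author_id has pages <= 433.
Keep rows where that is true.

4 | Hank ; 5 | Alice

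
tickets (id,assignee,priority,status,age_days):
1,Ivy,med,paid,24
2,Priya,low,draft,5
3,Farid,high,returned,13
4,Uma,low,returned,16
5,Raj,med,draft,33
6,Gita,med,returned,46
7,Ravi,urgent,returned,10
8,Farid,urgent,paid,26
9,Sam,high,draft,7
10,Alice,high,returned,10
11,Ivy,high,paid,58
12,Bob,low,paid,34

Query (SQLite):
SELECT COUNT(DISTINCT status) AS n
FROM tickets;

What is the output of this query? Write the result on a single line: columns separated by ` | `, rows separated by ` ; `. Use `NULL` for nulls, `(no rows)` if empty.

3

Count distinct non-NULL status values.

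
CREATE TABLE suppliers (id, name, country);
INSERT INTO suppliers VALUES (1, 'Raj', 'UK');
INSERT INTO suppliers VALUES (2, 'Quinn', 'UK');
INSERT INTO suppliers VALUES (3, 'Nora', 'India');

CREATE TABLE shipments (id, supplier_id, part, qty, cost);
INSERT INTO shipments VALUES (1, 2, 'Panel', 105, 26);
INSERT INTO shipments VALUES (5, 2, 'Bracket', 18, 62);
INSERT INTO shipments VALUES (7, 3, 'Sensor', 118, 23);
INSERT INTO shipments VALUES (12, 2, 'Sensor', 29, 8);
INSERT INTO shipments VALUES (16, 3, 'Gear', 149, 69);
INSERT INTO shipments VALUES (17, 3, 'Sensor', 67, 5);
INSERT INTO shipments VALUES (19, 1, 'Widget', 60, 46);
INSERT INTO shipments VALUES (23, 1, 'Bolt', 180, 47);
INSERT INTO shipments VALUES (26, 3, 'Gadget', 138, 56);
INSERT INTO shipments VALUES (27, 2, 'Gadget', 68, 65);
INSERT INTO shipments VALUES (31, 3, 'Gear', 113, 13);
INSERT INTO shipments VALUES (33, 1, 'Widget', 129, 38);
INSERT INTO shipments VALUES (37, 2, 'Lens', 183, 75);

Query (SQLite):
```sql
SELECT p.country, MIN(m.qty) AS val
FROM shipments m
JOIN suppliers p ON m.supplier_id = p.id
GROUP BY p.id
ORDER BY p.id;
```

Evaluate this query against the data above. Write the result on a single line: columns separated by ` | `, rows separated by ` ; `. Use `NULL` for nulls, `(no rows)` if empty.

UK | 60 ; UK | 18 ; India | 67

Join each shipments row to its suppliers via supplier_id.
Group joined rows by suppliers.id; compute MIN(m.qty) per group.
  1: ids {19, 23, 33} → MIN(m.qty)=60
  2: ids {1, 5, 12, 27, 37} → MIN(m.qty)=18
  3: ids {7, 16, 17, 26, 31} → MIN(m.qty)=67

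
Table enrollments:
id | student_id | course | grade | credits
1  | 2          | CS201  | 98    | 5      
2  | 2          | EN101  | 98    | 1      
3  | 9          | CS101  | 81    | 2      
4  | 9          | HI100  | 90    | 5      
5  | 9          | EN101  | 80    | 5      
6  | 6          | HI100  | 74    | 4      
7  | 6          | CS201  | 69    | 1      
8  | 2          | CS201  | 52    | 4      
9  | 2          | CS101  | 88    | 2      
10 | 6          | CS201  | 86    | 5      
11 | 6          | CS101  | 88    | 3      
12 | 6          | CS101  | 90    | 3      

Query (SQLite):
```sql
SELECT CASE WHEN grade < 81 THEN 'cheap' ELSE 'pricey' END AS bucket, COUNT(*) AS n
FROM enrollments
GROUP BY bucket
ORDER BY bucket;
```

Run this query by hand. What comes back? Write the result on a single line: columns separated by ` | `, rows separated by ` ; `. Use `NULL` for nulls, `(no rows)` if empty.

cheap | 4 ; pricey | 8

Bucket rows by grade < 81 → 'cheap' else 'pricey'; count each bucket.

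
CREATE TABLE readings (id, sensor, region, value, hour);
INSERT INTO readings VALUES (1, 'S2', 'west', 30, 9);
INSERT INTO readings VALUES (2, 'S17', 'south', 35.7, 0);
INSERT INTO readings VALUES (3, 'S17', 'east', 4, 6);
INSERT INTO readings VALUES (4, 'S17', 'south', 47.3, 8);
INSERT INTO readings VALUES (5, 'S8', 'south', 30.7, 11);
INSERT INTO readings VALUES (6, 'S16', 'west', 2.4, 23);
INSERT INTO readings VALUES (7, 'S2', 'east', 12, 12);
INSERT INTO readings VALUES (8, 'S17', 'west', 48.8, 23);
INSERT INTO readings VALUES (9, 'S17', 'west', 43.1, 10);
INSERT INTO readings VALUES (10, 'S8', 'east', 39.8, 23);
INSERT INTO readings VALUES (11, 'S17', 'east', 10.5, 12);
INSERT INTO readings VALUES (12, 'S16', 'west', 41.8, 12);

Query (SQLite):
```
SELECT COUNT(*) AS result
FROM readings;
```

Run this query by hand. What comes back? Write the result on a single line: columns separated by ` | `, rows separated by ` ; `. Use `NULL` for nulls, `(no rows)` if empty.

12

All value values: [30, 35.7, 4, 47.3, 30.7, 2.4, 12, 48.8, 43.1, 39.8, 10.5, 41.8].
COUNT(*) counts rows → 12.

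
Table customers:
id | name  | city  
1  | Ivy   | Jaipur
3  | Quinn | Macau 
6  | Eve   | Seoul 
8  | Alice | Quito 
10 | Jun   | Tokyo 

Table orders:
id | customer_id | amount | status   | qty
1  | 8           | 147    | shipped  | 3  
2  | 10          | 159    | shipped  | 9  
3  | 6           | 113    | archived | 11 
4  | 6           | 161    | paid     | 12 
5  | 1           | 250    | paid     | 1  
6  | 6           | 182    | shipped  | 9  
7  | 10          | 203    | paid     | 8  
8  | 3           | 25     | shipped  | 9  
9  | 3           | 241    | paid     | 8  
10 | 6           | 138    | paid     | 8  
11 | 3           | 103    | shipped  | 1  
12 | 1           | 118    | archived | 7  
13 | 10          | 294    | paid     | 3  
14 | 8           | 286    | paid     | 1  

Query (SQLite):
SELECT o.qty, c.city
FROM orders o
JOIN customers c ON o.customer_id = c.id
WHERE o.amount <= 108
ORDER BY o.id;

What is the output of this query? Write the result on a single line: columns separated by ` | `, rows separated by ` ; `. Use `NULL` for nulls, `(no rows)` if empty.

9 | Macau ; 1 | Macau

Each orders row matches the customers row where customer_id = customers.id.
Then keep rows with o.amount <= 108.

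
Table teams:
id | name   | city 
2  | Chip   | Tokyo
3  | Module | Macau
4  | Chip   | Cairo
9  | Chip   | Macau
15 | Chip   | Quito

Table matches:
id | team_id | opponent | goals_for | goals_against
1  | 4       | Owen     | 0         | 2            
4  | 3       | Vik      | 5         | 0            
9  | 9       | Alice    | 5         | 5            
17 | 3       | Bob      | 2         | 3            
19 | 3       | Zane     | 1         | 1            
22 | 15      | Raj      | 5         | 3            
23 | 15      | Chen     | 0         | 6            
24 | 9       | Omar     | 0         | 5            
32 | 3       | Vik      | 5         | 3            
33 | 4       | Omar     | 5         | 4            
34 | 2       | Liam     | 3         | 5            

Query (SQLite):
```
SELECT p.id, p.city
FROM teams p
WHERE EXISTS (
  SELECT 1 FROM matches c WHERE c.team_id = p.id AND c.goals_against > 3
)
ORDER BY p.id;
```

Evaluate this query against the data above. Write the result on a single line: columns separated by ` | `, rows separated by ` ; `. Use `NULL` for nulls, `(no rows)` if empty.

2 | Tokyo ; 4 | Cairo ; 9 | Macau ; 15 | Quito

For each teams row, check whether any matches with matching team_id has goals_against > 3.
Keep rows where that is true.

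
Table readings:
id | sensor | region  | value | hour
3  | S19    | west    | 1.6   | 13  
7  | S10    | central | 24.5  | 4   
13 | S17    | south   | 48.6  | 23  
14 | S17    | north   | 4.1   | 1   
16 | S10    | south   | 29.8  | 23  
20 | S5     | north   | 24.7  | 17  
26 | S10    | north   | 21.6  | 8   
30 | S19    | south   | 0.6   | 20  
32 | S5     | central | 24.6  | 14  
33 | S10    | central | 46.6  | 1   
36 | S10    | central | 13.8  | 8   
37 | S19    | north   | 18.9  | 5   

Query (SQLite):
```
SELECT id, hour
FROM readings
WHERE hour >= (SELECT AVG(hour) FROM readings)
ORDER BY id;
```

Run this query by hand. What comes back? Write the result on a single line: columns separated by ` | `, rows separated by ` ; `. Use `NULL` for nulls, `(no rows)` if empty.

3 | 13 ; 13 | 23 ; 16 | 23 ; 20 | 17 ; 30 | 20 ; 32 | 14

Scalar subquery: AVG(hour) over all readings rows = 11.416667 (≈; comparison uses full precision).
Keep rows where hour >= that value.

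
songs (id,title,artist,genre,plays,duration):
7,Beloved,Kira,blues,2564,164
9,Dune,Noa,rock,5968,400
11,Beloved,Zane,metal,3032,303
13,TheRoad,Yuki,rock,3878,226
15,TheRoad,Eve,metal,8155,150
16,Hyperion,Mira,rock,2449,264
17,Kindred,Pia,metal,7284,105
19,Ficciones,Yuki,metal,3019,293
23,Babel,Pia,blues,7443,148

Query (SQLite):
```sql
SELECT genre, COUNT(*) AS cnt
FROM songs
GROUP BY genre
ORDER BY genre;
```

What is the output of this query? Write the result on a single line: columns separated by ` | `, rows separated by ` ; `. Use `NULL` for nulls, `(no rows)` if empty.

Partition songs by genre; compute COUNT(*) within each group.
  blues: ids {7, 23} → COUNT(*)=2
  metal: ids {11, 15, 17, 19} → COUNT(*)=4
  rock: ids {9, 13, 16} → COUNT(*)=3

blues | 2 ; metal | 4 ; rock | 3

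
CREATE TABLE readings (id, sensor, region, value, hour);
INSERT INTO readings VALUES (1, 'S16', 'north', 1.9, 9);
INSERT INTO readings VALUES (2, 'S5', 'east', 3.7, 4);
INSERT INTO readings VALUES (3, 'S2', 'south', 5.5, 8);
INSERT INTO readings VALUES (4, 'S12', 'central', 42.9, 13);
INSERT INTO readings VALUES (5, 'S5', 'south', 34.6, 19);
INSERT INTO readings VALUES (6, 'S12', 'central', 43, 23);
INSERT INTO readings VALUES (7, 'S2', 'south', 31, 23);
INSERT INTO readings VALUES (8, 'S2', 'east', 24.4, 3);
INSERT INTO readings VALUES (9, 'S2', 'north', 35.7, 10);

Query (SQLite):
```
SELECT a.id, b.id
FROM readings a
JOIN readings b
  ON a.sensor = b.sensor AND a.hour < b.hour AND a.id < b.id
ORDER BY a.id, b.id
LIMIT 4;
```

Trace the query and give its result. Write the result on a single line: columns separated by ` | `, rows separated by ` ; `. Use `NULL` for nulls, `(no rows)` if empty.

2 | 5 ; 3 | 7 ; 3 | 9 ; 4 | 6

Pairs (a,b) with same sensor, a.hour < b.hour, a.id < b.id.
sensor groups: S12:{4,6} S16:{1} S2:{3,7,8,9} S5:{2,5}
Ordered by (a.id, b.id); first 4.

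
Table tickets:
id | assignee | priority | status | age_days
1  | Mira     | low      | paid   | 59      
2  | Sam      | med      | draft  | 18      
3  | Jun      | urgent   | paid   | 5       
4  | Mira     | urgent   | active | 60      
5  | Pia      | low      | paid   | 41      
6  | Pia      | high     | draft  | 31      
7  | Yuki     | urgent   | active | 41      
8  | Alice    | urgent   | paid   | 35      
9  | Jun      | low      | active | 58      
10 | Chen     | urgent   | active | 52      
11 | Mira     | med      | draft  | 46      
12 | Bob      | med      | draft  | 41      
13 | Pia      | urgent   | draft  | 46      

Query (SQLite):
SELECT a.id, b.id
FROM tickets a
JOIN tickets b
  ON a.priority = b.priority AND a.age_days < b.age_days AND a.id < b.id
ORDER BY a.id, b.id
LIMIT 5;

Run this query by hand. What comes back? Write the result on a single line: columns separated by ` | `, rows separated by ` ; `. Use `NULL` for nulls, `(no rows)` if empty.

Pairs (a,b) with same priority, a.age_days < b.age_days, a.id < b.id.
priority groups: high:{6} low:{1,5,9} med:{2,11,12} urgent:{3,4,7,8,10,13}
Ordered by (a.id, b.id); first 5.

2 | 11 ; 2 | 12 ; 3 | 4 ; 3 | 7 ; 3 | 8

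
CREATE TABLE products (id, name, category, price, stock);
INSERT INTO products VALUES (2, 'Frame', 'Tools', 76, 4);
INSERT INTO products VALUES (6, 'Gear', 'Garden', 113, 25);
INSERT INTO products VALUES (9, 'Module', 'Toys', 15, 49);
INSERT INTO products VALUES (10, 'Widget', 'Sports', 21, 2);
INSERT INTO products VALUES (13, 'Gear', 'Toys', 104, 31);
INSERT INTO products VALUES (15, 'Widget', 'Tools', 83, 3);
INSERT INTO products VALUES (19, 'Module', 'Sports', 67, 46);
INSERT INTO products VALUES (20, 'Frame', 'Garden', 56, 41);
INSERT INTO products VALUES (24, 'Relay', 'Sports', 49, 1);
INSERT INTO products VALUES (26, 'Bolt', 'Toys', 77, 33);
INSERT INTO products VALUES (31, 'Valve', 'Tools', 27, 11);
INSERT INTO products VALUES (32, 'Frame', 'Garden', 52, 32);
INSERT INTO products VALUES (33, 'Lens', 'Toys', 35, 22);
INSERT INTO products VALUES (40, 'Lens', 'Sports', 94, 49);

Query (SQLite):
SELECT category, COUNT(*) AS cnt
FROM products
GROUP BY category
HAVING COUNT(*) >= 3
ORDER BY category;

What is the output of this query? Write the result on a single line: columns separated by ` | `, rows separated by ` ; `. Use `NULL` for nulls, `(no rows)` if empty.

Garden | 3 ; Sports | 4 ; Tools | 3 ; Toys | 4

Partition products by category; compute COUNT(*) within each group.
HAVING: keep groups with count ≥ 3.
  Garden: ids {6, 20, 32} → COUNT(*)=3
  Sports: ids {10, 19, 24, 40} → COUNT(*)=4
  Tools: ids {2, 15, 31} → COUNT(*)=3
  Toys: ids {9, 13, 26, 33} → COUNT(*)=4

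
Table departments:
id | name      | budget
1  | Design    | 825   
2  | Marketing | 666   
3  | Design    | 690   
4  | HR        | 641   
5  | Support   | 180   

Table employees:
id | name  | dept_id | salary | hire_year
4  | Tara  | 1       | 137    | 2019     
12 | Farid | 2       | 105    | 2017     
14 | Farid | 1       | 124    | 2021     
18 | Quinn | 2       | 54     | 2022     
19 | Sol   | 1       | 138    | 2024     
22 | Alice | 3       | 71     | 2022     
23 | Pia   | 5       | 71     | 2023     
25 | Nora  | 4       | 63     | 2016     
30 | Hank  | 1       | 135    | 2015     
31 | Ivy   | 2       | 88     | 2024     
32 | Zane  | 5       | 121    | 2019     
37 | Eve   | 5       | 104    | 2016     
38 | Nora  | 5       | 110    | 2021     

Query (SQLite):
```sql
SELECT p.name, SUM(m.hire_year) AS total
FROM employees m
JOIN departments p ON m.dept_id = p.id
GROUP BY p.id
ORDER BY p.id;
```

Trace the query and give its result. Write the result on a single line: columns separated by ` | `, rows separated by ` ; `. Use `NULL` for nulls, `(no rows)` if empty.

Join each employees row to its departments via dept_id.
Group joined rows by departments.id; compute SUM(m.hire_year) per group.
  1: ids {4, 14, 19, 30} → SUM(m.hire_year)=8079
  2: ids {12, 18, 31} → SUM(m.hire_year)=6063
  3: ids {22} → SUM(m.hire_year)=2022
  4: ids {25} → SUM(m.hire_year)=2016
  5: ids {23, 32, 37, 38} → SUM(m.hire_year)=8079

Design | 8079 ; Marketing | 6063 ; Design | 2022 ; HR | 2016 ; Support | 8079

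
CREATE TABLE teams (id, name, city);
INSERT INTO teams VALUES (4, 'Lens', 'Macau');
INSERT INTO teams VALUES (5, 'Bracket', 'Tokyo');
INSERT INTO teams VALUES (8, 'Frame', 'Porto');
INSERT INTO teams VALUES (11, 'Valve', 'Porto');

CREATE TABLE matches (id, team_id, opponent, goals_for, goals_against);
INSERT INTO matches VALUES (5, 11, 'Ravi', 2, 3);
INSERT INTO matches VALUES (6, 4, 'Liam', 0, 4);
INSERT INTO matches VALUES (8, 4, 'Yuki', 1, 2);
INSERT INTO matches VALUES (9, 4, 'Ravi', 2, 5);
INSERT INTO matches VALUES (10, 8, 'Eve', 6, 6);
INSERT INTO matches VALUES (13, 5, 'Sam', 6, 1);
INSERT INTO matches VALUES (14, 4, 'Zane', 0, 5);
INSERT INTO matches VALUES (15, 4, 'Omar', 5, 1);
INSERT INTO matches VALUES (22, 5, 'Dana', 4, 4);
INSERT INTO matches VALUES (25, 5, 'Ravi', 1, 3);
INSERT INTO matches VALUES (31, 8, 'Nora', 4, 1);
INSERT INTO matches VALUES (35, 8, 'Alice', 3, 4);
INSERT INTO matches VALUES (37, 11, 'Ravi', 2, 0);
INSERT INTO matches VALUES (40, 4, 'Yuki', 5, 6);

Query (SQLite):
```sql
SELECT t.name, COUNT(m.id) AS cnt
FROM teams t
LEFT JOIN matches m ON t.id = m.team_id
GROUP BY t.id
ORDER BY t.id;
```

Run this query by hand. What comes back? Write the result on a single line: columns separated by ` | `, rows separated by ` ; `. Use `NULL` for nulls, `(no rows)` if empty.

Lens | 6 ; Bracket | 3 ; Frame | 3 ; Valve | 2

LEFT JOIN keeps every teams row; unmatched ones get NULL for matches columns.
Group by teams.id and compute COUNT(m.id). COUNT(col) of an all-NULL group is 0.
  4: ids {6, 8, 9, 14, 15, 40} → COUNT(m.id)=6
  5: ids {13, 22, 25} → COUNT(m.id)=3
  8: ids {10, 31, 35} → COUNT(m.id)=3
  11: ids {5, 37} → COUNT(m.id)=2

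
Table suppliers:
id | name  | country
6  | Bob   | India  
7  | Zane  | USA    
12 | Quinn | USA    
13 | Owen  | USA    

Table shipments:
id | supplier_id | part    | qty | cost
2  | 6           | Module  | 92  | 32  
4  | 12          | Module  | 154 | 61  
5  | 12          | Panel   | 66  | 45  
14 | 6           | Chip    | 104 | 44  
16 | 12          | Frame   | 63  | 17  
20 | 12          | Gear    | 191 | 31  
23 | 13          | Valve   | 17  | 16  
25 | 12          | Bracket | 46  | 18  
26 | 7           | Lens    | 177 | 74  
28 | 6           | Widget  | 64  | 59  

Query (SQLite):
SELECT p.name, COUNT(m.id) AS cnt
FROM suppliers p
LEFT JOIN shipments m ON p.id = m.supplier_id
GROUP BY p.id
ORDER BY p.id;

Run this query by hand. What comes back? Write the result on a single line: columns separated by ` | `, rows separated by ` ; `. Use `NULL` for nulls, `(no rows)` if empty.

LEFT JOIN keeps every suppliers row; unmatched ones get NULL for shipments columns.
Group by suppliers.id and compute COUNT(m.id). COUNT(col) of an all-NULL group is 0.
  6: ids {2, 14, 28} → COUNT(m.id)=3
  7: ids {26} → COUNT(m.id)=1
  12: ids {4, 5, 16, 20, 25} → COUNT(m.id)=5
  13: ids {23} → COUNT(m.id)=1

Bob | 3 ; Zane | 1 ; Quinn | 5 ; Owen | 1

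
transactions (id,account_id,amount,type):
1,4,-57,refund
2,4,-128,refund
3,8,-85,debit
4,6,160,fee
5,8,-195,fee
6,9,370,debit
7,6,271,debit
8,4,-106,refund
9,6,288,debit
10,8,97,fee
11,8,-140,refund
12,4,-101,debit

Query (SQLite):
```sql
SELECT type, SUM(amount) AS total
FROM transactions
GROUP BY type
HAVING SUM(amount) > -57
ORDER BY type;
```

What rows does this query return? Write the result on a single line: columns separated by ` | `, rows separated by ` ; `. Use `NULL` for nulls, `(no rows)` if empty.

Partition transactions by type; compute SUM(amount) within each group.
HAVING: keep groups where SUM(amount) > -57.
  debit: ids {3, 6, 7, 9, 12} → SUM(amount)=743
  fee: ids {4, 5, 10} → SUM(amount)=62
  refund: ids {1, 2, 8, 11} → SUM(amount)=-431

debit | 743 ; fee | 62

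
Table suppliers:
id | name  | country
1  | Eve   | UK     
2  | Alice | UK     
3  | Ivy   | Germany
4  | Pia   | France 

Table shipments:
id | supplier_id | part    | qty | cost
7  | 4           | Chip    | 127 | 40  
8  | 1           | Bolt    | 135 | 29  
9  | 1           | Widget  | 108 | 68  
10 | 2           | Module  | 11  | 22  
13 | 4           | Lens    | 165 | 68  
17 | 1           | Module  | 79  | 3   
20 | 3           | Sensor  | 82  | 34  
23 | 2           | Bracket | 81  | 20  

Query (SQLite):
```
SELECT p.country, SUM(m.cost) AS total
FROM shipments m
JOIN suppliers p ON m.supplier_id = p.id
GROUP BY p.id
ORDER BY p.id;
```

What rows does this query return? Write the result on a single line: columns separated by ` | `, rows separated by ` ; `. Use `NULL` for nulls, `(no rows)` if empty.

Join each shipments row to its suppliers via supplier_id.
Group joined rows by suppliers.id; compute SUM(m.cost) per group.
  1: ids {8, 9, 17} → SUM(m.cost)=100
  2: ids {10, 23} → SUM(m.cost)=42
  3: ids {20} → SUM(m.cost)=34
  4: ids {7, 13} → SUM(m.cost)=108

UK | 100 ; UK | 42 ; Germany | 34 ; France | 108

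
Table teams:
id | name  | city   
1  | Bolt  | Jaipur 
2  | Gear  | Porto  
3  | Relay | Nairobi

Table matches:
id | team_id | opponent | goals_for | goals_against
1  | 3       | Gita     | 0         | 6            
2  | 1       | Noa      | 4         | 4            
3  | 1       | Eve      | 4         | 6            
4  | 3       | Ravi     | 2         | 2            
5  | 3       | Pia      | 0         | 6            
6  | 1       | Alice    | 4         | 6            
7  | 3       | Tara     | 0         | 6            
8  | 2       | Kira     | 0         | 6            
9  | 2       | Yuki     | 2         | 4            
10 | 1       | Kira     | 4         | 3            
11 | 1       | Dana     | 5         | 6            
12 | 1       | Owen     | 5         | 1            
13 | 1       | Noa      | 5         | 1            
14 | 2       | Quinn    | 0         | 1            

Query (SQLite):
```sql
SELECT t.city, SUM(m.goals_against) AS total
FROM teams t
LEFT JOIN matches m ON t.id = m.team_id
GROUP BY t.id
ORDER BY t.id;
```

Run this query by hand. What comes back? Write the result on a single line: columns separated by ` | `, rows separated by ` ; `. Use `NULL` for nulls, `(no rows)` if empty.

Jaipur | 27 ; Porto | 11 ; Nairobi | 20

LEFT JOIN keeps every teams row; unmatched ones get NULL for matches columns.
Group by teams.id and compute SUM(m.goals_against). SUM over an all-NULL group is NULL.
  1: ids {2, 3, 6, 10, 11, 12, 13} → SUM(m.goals_against)=27
  2: ids {8, 9, 14} → SUM(m.goals_against)=11
  3: ids {1, 4, 5, 7} → SUM(m.goals_against)=20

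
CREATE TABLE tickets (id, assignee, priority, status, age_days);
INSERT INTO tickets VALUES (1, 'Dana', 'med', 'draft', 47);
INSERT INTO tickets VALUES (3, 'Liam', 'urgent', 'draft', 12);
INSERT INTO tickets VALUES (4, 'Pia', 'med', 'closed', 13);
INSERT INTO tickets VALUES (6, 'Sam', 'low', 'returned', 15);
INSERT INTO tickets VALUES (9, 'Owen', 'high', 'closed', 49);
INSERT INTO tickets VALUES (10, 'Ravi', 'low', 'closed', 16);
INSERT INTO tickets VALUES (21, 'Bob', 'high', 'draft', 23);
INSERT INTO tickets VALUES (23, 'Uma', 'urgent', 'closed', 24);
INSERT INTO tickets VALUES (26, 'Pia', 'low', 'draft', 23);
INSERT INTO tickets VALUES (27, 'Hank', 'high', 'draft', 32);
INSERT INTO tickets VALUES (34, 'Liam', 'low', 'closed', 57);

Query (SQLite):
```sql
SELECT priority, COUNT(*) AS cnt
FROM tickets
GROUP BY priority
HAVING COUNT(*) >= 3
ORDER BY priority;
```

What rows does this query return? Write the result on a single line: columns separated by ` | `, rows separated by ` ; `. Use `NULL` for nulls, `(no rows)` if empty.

high | 3 ; low | 4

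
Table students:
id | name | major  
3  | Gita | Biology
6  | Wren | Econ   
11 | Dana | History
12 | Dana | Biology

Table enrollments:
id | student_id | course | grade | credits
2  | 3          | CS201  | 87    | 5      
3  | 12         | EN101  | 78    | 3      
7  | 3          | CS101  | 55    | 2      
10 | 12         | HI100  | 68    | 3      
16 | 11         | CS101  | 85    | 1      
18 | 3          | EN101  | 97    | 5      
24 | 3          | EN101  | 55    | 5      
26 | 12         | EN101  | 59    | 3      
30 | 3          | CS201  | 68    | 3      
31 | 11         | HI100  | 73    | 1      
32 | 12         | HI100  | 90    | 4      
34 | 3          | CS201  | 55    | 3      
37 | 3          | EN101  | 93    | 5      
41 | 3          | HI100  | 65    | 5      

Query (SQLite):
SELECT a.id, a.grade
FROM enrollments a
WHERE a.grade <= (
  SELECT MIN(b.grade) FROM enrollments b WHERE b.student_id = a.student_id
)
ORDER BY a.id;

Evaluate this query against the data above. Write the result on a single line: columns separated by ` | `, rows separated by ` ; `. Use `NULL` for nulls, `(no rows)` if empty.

For each enrollments row a, compute MIN(grade) over rows sharing a.student_id.
Keep row a if a.grade <= that per-group MIN.
  student_id=3: MIN(grade) = 55
  student_id=11: MIN(grade) = 73
  student_id=12: MIN(grade) = 59

7 | 55 ; 24 | 55 ; 26 | 59 ; 31 | 73 ; 34 | 55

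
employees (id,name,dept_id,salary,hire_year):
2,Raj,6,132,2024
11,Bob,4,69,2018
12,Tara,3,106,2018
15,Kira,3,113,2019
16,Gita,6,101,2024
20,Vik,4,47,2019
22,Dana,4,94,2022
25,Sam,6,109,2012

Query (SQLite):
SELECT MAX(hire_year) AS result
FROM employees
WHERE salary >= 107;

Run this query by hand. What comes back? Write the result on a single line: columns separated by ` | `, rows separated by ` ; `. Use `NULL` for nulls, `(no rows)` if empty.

Rows where salary >= 107 → hire_year values: [2024, 2019, 2012].
MAX of non-NULL values = 2024.

2024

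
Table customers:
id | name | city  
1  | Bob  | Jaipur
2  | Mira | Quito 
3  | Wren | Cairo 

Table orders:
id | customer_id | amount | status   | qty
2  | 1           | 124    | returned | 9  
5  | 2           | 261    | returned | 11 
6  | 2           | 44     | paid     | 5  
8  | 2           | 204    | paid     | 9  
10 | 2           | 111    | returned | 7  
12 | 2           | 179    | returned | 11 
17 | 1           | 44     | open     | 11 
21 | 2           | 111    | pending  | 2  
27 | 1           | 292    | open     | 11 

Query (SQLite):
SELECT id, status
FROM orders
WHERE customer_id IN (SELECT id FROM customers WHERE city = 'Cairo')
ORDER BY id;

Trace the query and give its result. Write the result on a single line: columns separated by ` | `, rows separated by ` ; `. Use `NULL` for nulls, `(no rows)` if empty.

(no rows)

Inner query: customers.id where city = 'Cairo'.
Outer: keep orders rows whose customer_id is in that set.
Inner query → {3}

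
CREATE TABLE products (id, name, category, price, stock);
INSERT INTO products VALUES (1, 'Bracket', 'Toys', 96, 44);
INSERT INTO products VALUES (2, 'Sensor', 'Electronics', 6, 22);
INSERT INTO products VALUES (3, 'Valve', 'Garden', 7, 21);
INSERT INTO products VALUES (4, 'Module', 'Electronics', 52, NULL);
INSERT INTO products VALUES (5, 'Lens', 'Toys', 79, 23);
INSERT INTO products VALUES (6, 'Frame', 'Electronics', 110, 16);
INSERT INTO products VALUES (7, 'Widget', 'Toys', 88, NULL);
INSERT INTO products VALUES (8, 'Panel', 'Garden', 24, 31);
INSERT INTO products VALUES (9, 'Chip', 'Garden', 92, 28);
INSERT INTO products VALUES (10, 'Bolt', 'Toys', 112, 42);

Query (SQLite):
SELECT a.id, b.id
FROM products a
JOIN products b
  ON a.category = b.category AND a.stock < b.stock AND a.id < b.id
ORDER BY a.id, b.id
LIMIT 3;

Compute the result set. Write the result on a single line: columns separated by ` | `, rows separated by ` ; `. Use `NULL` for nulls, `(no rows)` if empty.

Pairs (a,b) with same category, a.stock < b.stock, a.id < b.id.
category groups: Electronics:{2,4,6} Garden:{3,8,9} Toys:{1,5,7,10}
Ordered by (a.id, b.id); first 3.

3 | 8 ; 3 | 9 ; 5 | 10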